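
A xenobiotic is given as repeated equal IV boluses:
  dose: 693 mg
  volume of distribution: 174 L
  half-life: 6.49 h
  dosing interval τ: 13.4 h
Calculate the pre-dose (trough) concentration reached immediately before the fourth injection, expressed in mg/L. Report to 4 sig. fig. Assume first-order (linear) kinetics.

C₀ per dose = Dose / Vd = 693 / 174 = 3.983 mg/L
k = ln2 / t½ = 0.693147 / 6.49 = 0.1068 h⁻¹
Fraction remaining after one interval: r = e^(−kτ) = e^(−0.1068 × 13.4) = 0.2390
Before dose 4, 3 doses have been given (aged 1τ, 2τ, 3τ).
C_trough = C₀ × (r + r² + … + r^3) = C₀ × r(1−r^3)/(1−r)
        = 3.983 × 0.2390 × (1 − 0.01365) / (1 − 0.2390) = 1.234 mg/L

1.234 mg/L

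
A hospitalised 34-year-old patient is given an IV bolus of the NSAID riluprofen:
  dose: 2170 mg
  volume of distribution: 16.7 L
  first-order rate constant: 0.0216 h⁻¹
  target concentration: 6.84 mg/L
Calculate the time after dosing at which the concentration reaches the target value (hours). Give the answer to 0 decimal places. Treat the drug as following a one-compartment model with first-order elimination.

C₀ = Dose / Vd = 2170 / 16.7 = 129.9 mg/L
t = ln(C₀ / C) / k = ln(129.9 / 6.84) / 0.02160
  = ln(18.99) / 0.02160 = 2.944 / 0.02160 = 136.3 h

136 h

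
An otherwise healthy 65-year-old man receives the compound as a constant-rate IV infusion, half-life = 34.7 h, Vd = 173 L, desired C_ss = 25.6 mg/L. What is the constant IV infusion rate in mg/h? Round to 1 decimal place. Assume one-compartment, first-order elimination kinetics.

88.5 mg/h

k = ln2 / t½ = 0.693147 / 34.7 = 0.01998 h⁻¹
CL = k × Vd = 0.01998 × 173 = 3.457 L/h
At steady state, infusion rate R₀ = Css × CL = 25.6 × 3.457 = 88.50 mg/h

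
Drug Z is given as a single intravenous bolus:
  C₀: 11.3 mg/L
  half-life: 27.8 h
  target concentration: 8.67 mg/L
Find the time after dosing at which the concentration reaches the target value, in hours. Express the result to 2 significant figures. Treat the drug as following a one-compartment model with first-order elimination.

k = ln2 / t½ = 0.693147 / 27.8 = 0.02493 h⁻¹
t = ln(C₀ / C) / k = ln(11.30 / 8.67) / 0.02493
  = ln(1.303) / 0.02493 = 0.2647 / 0.02493 = 10.62 h

11 h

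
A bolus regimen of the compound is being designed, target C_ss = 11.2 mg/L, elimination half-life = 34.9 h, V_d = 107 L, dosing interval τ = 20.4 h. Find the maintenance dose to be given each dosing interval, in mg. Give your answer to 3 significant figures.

k = ln2 / t½ = 0.693147 / 34.9 = 0.01986 h⁻¹
CL = k × Vd = 0.01986 × 107 = 2.125 L/h
At steady state, Dose/τ = Css × CL.
Dose = Css × CL × τ = 11.2 × 2.125 × 20.4 = 485.5 mg

486 mg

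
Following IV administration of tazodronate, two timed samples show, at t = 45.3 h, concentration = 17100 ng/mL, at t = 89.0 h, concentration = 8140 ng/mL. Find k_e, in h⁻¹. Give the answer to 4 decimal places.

0.0170 h⁻¹

k = ln(C₁/C₂) / (t₂ − t₁) = ln(17100/8140) / (89.0 − 45.3)
  = 0.7423 / 43.70 = 0.01699 h⁻¹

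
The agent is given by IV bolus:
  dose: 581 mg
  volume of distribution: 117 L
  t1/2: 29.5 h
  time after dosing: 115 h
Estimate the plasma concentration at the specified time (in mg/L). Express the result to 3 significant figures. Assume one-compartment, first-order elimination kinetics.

C₀ = Dose / Vd = 581.0 / 117 = 4.966 mg/L
k = ln2 / t½ = 0.693147 / 29.5 = 0.02350 h⁻¹
C = C₀ · e^(−k·t) = 4.966 × e^(−0.02350 × 115)
  = 4.966 × 0.06704 = 0.3329 mg/L

0.333 mg/L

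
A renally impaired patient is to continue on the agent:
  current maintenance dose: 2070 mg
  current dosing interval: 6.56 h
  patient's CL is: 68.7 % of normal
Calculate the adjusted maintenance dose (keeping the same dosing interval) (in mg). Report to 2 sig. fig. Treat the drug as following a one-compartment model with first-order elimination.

To keep the same average steady-state level, dosing rate must scale with clearance.
CL ratio = 68.7 / 100 = 0.6870
New dose (same interval) = 2070 × 0.6870 = 1422 mg

1400 mg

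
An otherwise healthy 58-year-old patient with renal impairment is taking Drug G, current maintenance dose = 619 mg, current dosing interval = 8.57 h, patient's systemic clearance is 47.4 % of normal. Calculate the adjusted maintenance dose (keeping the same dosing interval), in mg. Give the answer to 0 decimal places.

293 mg

To keep the same average steady-state level, dosing rate must scale with clearance.
CL ratio = 47.4 / 100 = 0.4740
New dose (same interval) = 619 × 0.4740 = 293.4 mg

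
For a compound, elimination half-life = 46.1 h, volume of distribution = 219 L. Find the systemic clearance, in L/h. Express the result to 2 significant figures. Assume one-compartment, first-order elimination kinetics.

3.3 L/h

k = ln2 / t½ = 0.693147 / 46.1 = 0.01504 h⁻¹
CL = k × Vd = 0.01504 × 219 = 3.294 L/h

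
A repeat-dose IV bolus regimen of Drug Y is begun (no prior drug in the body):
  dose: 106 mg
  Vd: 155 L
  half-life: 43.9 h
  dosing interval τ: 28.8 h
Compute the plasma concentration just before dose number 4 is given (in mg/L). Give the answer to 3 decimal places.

0.884 mg/L

C₀ per dose = Dose / Vd = 106 / 155 = 0.6839 mg/L
k = ln2 / t½ = 0.693147 / 43.9 = 0.01579 h⁻¹
Fraction remaining after one interval: r = e^(−kτ) = e^(−0.01579 × 28.8) = 0.6346
Before dose 4, 3 doses have been given (aged 1τ, 2τ, 3τ).
C_trough = C₀ × (r + r² + … + r^3) = C₀ × r(1−r^3)/(1−r)
        = 0.6839 × 0.6346 × (1 − 0.2556) / (1 − 0.6346) = 0.8842 mg/L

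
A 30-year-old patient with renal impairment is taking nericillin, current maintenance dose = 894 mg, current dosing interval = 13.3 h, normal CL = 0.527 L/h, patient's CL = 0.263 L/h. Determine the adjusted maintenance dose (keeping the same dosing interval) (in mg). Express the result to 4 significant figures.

To keep the same average steady-state level, dosing rate must scale with clearance.
CL ratio = 0.263 / 0.527 = 0.4991
New dose (same interval) = 894 × 0.4991 = 446.2 mg

446.2 mg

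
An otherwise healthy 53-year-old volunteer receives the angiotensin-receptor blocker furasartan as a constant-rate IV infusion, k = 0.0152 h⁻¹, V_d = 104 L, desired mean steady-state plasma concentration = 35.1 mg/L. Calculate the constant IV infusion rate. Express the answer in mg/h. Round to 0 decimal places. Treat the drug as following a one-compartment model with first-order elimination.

CL = k × Vd = 0.01520 × 104 = 1.581 L/h
At steady state, infusion rate R₀ = Css × CL = 35.1 × 1.581 = 55.49 mg/h

55 mg/h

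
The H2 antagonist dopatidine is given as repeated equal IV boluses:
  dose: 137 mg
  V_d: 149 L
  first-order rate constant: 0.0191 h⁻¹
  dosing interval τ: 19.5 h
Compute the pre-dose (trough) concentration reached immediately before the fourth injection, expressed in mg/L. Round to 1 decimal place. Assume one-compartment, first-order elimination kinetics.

1.4 mg/L

C₀ per dose = Dose / Vd = 137 / 149 = 0.9195 mg/L
Fraction remaining after one interval: r = e^(−kτ) = e^(−0.01910 × 19.5) = 0.6890
Before dose 4, 3 doses have been given (aged 1τ, 2τ, 3τ).
C_trough = C₀ × (r + r² + … + r^3) = C₀ × r(1−r^3)/(1−r)
        = 0.9195 × 0.6890 × (1 − 0.3271) / (1 − 0.6890) = 1.371 mg/L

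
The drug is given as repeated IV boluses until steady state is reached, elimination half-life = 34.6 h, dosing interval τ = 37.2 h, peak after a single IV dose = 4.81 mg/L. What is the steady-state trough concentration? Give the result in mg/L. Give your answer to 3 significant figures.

4.35 mg/L

k = ln2 / t½ = 0.693147 / 34.6 = 0.02003 h⁻¹
e^(−kτ) = e^(−0.02003 × 37.2) = 0.4747
Accumulation ratio R = 1 / (1 − e^(−kτ)) = 1 / (1 − 0.4747) = 1.904
Steady-state trough = C₀ × R × e^(−kτ) = 4.81 × 1.904 × 0.4747 = 4.347 mg/L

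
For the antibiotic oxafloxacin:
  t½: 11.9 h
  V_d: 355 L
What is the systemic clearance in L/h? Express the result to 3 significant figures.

k = ln2 / t½ = 0.693147 / 11.9 = 0.05825 h⁻¹
CL = k × Vd = 0.05825 × 355 = 20.68 L/h

20.7 L/h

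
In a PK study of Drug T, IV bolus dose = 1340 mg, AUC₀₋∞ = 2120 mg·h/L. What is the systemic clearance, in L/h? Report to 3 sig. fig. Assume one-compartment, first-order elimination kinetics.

0.632 L/h

CL = Dose / AUC = 1340 / 2120 = 0.6321 L/h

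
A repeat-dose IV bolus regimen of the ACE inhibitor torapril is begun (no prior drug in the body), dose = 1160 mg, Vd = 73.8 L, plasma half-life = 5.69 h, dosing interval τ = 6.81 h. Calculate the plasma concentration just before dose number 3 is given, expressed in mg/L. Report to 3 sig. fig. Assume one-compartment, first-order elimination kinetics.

C₀ per dose = Dose / Vd = 1160 / 73.8 = 15.72 mg/L
k = ln2 / t½ = 0.693147 / 5.69 = 0.1218 h⁻¹
Fraction remaining after one interval: r = e^(−kτ) = e^(−0.1218 × 6.81) = 0.4363
Before dose 3, 2 doses have been given (aged 1τ, 2τ).
C_trough = C₀ × (r + r²) = 15.72 × (0.4363 + 0.1904) = 9.852 mg/L

9.85 mg/L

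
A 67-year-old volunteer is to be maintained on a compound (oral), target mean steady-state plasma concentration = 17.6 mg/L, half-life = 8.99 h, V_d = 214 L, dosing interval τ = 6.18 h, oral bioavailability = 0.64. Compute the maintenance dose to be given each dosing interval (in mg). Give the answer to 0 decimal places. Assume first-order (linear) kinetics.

k = ln2 / t½ = 0.693147 / 8.99 = 0.07710 h⁻¹
CL = k × Vd = 0.07710 × 214 = 16.50 L/h
At steady state, F × (Dose/τ) = Css × CL.
Dose = Css × CL × τ / F = 17.6 × 16.50 × 6.18 / 0.64 = 2804 mg

2804 mg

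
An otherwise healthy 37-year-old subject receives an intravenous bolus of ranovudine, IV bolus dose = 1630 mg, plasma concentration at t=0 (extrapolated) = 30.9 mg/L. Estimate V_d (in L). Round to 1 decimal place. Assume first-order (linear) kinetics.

52.8 L

Vd = Dose / C₀ = 1630 / 30.9 = 52.75 L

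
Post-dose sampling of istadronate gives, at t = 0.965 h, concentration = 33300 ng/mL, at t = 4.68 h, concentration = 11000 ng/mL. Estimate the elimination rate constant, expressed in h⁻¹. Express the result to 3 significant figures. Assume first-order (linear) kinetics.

0.298 h⁻¹

k = ln(C₁/C₂) / (t₂ − t₁) = ln(33300/11000) / (4.68 − 0.965)
  = 1.108 / 3.715 = 0.2983 h⁻¹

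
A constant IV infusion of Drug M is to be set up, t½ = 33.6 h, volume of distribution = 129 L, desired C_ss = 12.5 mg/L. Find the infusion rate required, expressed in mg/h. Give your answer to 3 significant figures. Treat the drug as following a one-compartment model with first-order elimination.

33.3 mg/h

k = ln2 / t½ = 0.693147 / 33.6 = 0.02063 h⁻¹
CL = k × Vd = 0.02063 × 129 = 2.661 L/h
At steady state, infusion rate R₀ = Css × CL = 12.5 × 2.661 = 33.26 mg/h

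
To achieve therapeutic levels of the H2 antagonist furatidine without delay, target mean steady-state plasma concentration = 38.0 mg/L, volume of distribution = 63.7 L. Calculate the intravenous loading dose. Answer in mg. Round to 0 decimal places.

LD = Css × Vd = 38.0 × 63.7 = 2421 mg

2421 mg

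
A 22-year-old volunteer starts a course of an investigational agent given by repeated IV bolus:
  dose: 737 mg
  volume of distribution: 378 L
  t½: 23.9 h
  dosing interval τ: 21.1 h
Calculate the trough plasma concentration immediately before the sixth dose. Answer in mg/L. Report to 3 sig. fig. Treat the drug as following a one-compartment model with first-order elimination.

2.20 mg/L

C₀ per dose = Dose / Vd = 737 / 378 = 1.950 mg/L
k = ln2 / t½ = 0.693147 / 23.9 = 0.02900 h⁻¹
Fraction remaining after one interval: r = e^(−kτ) = e^(−0.02900 × 21.1) = 0.5423
Before dose 6, 5 doses have been given (aged 1τ, 2τ, 3τ, 4τ, 5τ).
C_trough = C₀ × (r + r² + … + r^5) = C₀ × r(1−r^5)/(1−r)
        = 1.950 × 0.5423 × (1 − 0.04690) / (1 − 0.5423) = 2.202 mg/L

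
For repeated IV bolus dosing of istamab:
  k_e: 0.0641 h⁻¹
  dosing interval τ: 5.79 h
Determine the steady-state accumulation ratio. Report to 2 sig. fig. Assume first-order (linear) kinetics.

e^(−kτ) = e^(−0.06410 × 5.79) = 0.6899
Accumulation ratio R = 1 / (1 − e^(−kτ)) = 1 / (1 − 0.6899) = 3.225

3.2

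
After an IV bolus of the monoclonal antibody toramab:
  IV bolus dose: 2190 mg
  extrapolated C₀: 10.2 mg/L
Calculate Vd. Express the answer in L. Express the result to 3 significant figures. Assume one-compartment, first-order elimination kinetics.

215 L

Vd = Dose / C₀ = 2190 / 10.2 = 214.7 L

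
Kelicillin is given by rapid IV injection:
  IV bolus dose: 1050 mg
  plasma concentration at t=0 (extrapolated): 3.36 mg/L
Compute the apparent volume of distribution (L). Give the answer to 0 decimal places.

Vd = Dose / C₀ = 1050 / 3.36 = 312.5 L

313 L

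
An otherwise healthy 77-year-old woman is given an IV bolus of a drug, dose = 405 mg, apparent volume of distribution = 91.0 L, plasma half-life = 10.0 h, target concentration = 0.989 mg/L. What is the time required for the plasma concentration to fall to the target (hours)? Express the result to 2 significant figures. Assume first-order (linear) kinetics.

C₀ = Dose / Vd = 405.0 / 91.0 = 4.451 mg/L
k = ln2 / t½ = 0.693147 / 10.0 = 0.06931 h⁻¹
t = ln(C₀ / C) / k = ln(4.451 / 0.989) / 0.06931
  = ln(4.501) / 0.06931 = 1.504 / 0.06931 = 21.70 h

22 h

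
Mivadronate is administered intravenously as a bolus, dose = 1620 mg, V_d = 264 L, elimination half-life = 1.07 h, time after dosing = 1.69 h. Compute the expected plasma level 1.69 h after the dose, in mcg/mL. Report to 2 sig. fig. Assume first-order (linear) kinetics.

C₀ = Dose / Vd = 1620 / 264 = 6.136 mg/L
k = ln2 / t½ = 0.693147 / 1.07 = 0.6478 h⁻¹
C = C₀ · e^(−k·t) = 6.136 × e^(−0.6478 × 1.69)
  = 6.136 × 0.3346 = 2.053 mg/L
(2.053 mg/L = 2.053 mcg/mL)

2.1 mcg/mL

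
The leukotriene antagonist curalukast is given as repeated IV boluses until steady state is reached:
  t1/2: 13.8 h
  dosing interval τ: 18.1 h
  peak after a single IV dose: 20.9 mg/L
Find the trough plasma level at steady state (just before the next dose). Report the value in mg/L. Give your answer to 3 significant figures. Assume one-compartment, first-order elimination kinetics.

14.1 mg/L

k = ln2 / t½ = 0.693147 / 13.8 = 0.05023 h⁻¹
e^(−kτ) = e^(−0.05023 × 18.1) = 0.4029
Accumulation ratio R = 1 / (1 − e^(−kτ)) = 1 / (1 − 0.4029) = 1.675
Steady-state trough = C₀ × R × e^(−kτ) = 20.9 × 1.675 × 0.4029 = 14.10 mg/L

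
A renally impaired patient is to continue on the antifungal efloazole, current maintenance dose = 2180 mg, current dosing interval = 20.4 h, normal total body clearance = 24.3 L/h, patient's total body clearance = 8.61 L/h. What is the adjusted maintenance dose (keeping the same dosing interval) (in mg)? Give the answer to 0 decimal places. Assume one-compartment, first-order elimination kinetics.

772 mg

To keep the same average steady-state level, dosing rate must scale with clearance.
CL ratio = 8.61 / 24.3 = 0.3543
New dose (same interval) = 2180 × 0.3543 = 772.4 mg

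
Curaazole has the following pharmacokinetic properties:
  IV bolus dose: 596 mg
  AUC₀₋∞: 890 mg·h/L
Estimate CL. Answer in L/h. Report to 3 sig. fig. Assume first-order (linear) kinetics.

0.670 L/h

CL = Dose / AUC = 596 / 890 = 0.6697 L/h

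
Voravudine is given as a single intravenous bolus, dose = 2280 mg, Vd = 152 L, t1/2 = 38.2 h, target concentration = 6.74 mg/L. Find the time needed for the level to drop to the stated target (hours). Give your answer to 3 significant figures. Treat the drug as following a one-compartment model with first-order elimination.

C₀ = Dose / Vd = 2280 / 152 = 15.00 mg/L
k = ln2 / t½ = 0.693147 / 38.2 = 0.01815 h⁻¹
t = ln(C₀ / C) / k = ln(15.00 / 6.74) / 0.01815
  = ln(2.226) / 0.01815 = 0.8002 / 0.01815 = 44.09 h

44.1 h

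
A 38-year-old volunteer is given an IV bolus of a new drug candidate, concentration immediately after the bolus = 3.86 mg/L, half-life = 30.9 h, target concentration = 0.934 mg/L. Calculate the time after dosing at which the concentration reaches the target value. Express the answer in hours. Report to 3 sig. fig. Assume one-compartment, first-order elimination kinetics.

63.3 h

k = ln2 / t½ = 0.693147 / 30.9 = 0.02243 h⁻¹
t = ln(C₀ / C) / k = ln(3.860 / 0.934) / 0.02243
  = ln(4.133) / 0.02243 = 1.419 / 0.02243 = 63.26 h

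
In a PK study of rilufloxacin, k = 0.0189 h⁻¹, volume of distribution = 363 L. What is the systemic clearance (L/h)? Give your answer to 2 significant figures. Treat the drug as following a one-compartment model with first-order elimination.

CL = k × Vd = 0.0189 × 363 = 6.861 L/h

6.9 L/h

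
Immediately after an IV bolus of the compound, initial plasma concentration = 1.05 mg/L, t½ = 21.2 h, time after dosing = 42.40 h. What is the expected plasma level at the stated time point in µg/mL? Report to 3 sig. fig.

k = ln2 / t½ = 0.693147 / 21.2 = 0.03270 h⁻¹
t / t½ = 42.40 / 21.2 = 2 half-lives
C = C₀ × (1/2)^2 = 1.050 × 0.2500 = 0.2625 mg/L
(0.2625 mg/L = 0.2625 µg/mL)

0.263 µg/mL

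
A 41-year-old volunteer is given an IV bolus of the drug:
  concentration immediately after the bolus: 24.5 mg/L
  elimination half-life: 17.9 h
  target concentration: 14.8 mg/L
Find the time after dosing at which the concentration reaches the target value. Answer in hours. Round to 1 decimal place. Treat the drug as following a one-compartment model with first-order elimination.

13.0 h

k = ln2 / t½ = 0.693147 / 17.9 = 0.03872 h⁻¹
t = ln(C₀ / C) / k = ln(24.50 / 14.8) / 0.03872
  = ln(1.655) / 0.03872 = 0.5038 / 0.03872 = 13.01 h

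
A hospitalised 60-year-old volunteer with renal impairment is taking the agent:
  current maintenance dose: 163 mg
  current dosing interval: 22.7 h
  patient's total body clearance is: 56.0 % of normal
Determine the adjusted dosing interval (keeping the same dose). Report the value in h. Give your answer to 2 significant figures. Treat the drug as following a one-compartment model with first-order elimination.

To keep the same average steady-state level, dosing rate must scale with clearance.
CL ratio = 56.0 / 100 = 0.5600
New interval (same dose) = 22.7 / 0.5600 = 40.54 h

41 h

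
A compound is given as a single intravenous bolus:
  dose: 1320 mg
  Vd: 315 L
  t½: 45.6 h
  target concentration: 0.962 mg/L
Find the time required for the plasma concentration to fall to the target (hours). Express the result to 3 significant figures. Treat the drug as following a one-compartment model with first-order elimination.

96.8 h

C₀ = Dose / Vd = 1320 / 315 = 4.190 mg/L
k = ln2 / t½ = 0.693147 / 45.6 = 0.01520 h⁻¹
t = ln(C₀ / C) / k = ln(4.190 / 0.962) / 0.01520
  = ln(4.356) / 0.01520 = 1.472 / 0.01520 = 96.84 h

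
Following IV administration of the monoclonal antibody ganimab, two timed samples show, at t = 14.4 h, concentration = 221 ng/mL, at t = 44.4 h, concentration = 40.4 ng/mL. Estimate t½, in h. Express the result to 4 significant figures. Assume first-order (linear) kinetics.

12.24 h

k = ln(C₁/C₂) / (t₂ − t₁) = ln(221/40.4) / (44.4 − 14.4)
  = 1.699 / 30.00 = 0.05663 h⁻¹
t½ = ln2 / k = 0.693147 / 0.05663 = 12.24 h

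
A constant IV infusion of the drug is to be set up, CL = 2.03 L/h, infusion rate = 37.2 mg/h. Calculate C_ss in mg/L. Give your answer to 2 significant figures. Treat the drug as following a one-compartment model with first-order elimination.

At steady state Css = R₀ / CL = 37.2 / 2.030 = 18.33 mg/L

18 mg/L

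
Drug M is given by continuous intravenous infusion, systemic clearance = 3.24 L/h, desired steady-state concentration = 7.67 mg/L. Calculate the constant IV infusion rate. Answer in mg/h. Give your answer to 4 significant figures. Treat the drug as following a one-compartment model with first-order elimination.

At steady state, infusion rate R₀ = Css × CL = 7.67 × 3.240 = 24.85 mg/h

24.85 mg/h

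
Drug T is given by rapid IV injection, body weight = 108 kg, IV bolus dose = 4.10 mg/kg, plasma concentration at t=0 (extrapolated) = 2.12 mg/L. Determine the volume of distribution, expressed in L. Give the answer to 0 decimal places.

209 L

Dose = 4.10 × 108 = 442.8 mg
Vd = Dose / C₀ = 442.8 / 2.12 = 208.9 L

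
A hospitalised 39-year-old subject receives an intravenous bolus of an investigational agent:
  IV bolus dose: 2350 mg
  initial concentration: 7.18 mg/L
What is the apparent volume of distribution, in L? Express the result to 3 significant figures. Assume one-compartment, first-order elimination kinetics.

327 L

Vd = Dose / C₀ = 2350 / 7.18 = 327.3 L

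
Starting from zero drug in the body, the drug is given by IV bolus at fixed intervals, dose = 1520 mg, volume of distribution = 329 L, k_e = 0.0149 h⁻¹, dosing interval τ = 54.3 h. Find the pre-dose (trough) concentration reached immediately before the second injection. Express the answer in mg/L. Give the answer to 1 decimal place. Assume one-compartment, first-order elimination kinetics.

2.1 mg/L

C₀ per dose = Dose / Vd = 1520 / 329 = 4.620 mg/L
Fraction remaining after one interval: r = e^(−kτ) = e^(−0.01490 × 54.3) = 0.4453
Before dose 2, 1 dose has been given (aged 1τ).
C_trough = C₀ × r = 4.620 × 0.4453 = 2.057 mg/L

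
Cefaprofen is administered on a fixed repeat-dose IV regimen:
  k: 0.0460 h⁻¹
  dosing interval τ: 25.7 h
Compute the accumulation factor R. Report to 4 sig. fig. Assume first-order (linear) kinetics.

e^(−kτ) = e^(−0.04600 × 25.7) = 0.3066
Accumulation ratio R = 1 / (1 − e^(−kτ)) = 1 / (1 − 0.3066) = 1.442

1.442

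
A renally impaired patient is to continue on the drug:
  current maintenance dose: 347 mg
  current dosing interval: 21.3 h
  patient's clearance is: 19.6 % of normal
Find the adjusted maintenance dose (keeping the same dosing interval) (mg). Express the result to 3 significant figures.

68.0 mg

To keep the same average steady-state level, dosing rate must scale with clearance.
CL ratio = 19.6 / 100 = 0.1960
New dose (same interval) = 347 × 0.1960 = 68.01 mg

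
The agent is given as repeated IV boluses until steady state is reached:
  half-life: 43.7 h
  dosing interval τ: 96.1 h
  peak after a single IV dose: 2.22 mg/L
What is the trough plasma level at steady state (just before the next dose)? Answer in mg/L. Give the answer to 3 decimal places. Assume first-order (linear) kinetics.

0.618 mg/L

k = ln2 / t½ = 0.693147 / 43.7 = 0.01586 h⁻¹
e^(−kτ) = e^(−0.01586 × 96.1) = 0.2178
Accumulation ratio R = 1 / (1 − e^(−kτ)) = 1 / (1 − 0.2178) = 1.278
Steady-state trough = C₀ × R × e^(−kτ) = 2.22 × 1.278 × 0.2178 = 0.6179 mg/L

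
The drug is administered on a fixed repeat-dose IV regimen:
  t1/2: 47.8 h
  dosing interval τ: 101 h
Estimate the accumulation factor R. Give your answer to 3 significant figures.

k = ln2 / t½ = 0.693147 / 47.8 = 0.01450 h⁻¹
e^(−kτ) = e^(−0.01450 × 101) = 0.2312
Accumulation ratio R = 1 / (1 − e^(−kτ)) = 1 / (1 − 0.2312) = 1.301

1.30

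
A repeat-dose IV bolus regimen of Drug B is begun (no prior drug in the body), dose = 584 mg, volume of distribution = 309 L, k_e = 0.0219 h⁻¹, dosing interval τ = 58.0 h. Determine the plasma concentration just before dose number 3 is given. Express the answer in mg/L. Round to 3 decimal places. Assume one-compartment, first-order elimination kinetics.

0.680 mg/L

C₀ per dose = Dose / Vd = 584 / 309 = 1.890 mg/L
Fraction remaining after one interval: r = e^(−kτ) = e^(−0.02190 × 58.0) = 0.2808
Before dose 3, 2 doses have been given (aged 1τ, 2τ).
C_trough = C₀ × (r + r²) = 1.890 × (0.2808 + 0.07885) = 0.6797 mg/L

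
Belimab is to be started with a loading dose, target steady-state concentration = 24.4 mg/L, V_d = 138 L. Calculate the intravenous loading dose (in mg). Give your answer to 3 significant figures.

LD = Css × Vd = 24.4 × 138 = 3367 mg

3370 mg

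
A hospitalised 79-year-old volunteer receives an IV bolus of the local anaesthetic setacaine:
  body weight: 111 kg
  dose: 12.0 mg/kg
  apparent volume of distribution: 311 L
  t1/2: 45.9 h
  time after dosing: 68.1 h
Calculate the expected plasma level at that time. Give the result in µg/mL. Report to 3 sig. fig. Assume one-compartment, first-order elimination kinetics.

1.53 µg/mL

Total dose = 12.0 × 111 = 1332 mg
C₀ = Dose / Vd = 1332 / 311 = 4.283 mg/L
k = ln2 / t½ = 0.693147 / 45.9 = 0.01510 h⁻¹
C = C₀ · e^(−k·t) = 4.283 × e^(−0.01510 × 68.1)
  = 4.283 × 0.3576 = 1.532 mg/L
(1.532 mg/L = 1.532 µg/mL)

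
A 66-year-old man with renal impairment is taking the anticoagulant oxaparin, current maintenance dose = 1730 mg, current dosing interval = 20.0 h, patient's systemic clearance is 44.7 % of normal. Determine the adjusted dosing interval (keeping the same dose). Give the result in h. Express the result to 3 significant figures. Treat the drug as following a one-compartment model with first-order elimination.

44.7 h

To keep the same average steady-state level, dosing rate must scale with clearance.
CL ratio = 44.7 / 100 = 0.4470
New interval (same dose) = 20.0 / 0.4470 = 44.74 h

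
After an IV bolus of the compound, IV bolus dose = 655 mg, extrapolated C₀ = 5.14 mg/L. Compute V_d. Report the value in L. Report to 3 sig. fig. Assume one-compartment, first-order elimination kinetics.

127 L

Vd = Dose / C₀ = 655.0 / 5.14 = 127.4 L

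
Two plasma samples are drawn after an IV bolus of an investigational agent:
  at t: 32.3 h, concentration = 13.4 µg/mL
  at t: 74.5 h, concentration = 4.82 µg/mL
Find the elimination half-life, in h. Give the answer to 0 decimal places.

k = ln(C₁/C₂) / (t₂ − t₁) = ln(13.4/4.82) / (74.5 − 32.3)
  = 1.022 / 42.20 = 0.02422 h⁻¹
t½ = ln2 / k = 0.693147 / 0.02422 = 28.62 h

29 h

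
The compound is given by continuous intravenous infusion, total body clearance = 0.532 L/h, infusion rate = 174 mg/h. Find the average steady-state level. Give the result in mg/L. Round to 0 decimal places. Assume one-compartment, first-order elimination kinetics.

At steady state Css = R₀ / CL = 174 / 0.5320 = 327.1 mg/L

327 mg/L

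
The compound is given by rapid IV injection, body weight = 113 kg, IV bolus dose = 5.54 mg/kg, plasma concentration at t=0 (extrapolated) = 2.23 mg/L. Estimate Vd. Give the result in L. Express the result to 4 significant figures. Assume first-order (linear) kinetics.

280.7 L

Dose = 5.54 × 113 = 626.0 mg
Vd = Dose / C₀ = 626.0 / 2.23 = 280.7 L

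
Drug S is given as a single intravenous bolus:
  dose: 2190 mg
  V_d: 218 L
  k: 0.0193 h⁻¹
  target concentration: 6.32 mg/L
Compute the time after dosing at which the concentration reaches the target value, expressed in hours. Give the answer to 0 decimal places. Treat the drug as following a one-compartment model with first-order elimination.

C₀ = Dose / Vd = 2190 / 218 = 10.05 mg/L
t = ln(C₀ / C) / k = ln(10.05 / 6.32) / 0.01930
  = ln(1.590) / 0.01930 = 0.4637 / 0.01930 = 24.03 h

24 h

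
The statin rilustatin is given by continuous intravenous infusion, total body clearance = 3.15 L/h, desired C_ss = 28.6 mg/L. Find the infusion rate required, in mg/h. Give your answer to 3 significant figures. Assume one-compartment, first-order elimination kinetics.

90.1 mg/h

At steady state, infusion rate R₀ = Css × CL = 28.6 × 3.150 = 90.09 mg/h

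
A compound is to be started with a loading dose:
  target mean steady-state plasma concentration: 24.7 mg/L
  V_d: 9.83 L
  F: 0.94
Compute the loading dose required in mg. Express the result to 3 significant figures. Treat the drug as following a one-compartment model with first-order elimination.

LD = Css × Vd / F = 24.7 × 9.83 / 0.94 = 258.3 mg

258 mg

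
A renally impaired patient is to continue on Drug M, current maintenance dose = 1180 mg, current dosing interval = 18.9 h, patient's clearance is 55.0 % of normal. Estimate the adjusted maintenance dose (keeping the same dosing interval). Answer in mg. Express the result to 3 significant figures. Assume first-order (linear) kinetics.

649 mg

To keep the same average steady-state level, dosing rate must scale with clearance.
CL ratio = 55.0 / 100 = 0.5500
New dose (same interval) = 1180 × 0.5500 = 649.0 mg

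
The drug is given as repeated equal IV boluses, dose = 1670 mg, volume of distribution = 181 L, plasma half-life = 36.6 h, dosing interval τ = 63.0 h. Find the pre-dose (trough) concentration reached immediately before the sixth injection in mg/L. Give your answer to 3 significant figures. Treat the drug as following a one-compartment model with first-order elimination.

C₀ per dose = Dose / Vd = 1670 / 181 = 9.227 mg/L
k = ln2 / t½ = 0.693147 / 36.6 = 0.01894 h⁻¹
Fraction remaining after one interval: r = e^(−kτ) = e^(−0.01894 × 63.0) = 0.3032
Before dose 6, 5 doses have been given (aged 1τ, 2τ, 3τ, 4τ, 5τ).
C_trough = C₀ × (r + r² + … + r^5) = C₀ × r(1−r^5)/(1−r)
        = 9.227 × 0.3032 × (1 − 0.002562) / (1 − 0.3032) = 4.005 mg/L

4.01 mg/L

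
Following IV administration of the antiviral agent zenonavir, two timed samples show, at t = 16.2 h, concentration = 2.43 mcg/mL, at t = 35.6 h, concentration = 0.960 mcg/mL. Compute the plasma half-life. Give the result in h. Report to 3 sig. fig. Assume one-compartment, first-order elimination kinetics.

k = ln(C₁/C₂) / (t₂ − t₁) = ln(2.43/0.960) / (35.6 − 16.2)
  = 0.9287 / 19.40 = 0.04787 h⁻¹
t½ = ln2 / k = 0.693147 / 0.04787 = 14.48 h

14.5 h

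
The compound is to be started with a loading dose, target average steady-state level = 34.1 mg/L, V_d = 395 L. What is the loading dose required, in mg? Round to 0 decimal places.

13470 mg

LD = Css × Vd = 34.1 × 395 = 13470 mg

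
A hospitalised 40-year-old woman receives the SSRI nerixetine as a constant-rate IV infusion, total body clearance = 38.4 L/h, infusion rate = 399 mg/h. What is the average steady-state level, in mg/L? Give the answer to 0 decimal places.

10 mg/L

At steady state Css = R₀ / CL = 399 / 38.40 = 10.39 mg/L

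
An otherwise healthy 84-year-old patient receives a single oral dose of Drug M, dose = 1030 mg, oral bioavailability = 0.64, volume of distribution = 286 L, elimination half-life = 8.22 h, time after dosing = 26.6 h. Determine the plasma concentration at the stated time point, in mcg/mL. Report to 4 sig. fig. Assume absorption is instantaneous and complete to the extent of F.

Amount reaching circulation = F × Dose = 0.64 × 1030 = 659.2 mg
C₀ = F·Dose / Vd = 659.2 / 286 = 2.305 mg/L
k = ln2 / t½ = 0.693147 / 8.22 = 0.08432 h⁻¹
C = C₀ · e^(−k·t) = 2.305 × e^(−0.08432 × 26.6)
  = 2.305 × 0.1061 = 0.2446 mg/L
(0.2446 mg/L = 0.2446 mcg/mL)

0.2446 mcg/mL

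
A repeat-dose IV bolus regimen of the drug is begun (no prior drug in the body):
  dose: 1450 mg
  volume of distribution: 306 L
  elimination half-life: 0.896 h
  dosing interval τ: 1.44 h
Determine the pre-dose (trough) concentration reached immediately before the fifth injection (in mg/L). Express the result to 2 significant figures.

C₀ per dose = Dose / Vd = 1450 / 306 = 4.739 mg/L
k = ln2 / t½ = 0.693147 / 0.896 = 0.7736 h⁻¹
Fraction remaining after one interval: r = e^(−kτ) = e^(−0.7736 × 1.44) = 0.3282
Before dose 5, 4 doses have been given (aged 1τ, 2τ, 3τ, 4τ).
C_trough = C₀ × (r + r² + … + r^4) = C₀ × r(1−r^4)/(1−r)
        = 4.739 × 0.3282 × (1 − 0.01160) / (1 − 0.3282) = 2.288 mg/L

2.3 mg/L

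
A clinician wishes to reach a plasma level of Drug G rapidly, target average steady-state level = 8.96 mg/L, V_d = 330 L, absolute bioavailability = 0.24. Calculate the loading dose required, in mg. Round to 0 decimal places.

12320 mg

LD = Css × Vd / F = 8.96 × 330 / 0.24 = 12320 mg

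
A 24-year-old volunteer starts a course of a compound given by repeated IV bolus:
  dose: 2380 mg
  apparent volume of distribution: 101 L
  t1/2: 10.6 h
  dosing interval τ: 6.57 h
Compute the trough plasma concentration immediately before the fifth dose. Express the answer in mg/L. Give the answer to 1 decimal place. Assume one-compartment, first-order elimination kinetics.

36.0 mg/L

C₀ per dose = Dose / Vd = 2380 / 101 = 23.56 mg/L
k = ln2 / t½ = 0.693147 / 10.6 = 0.06539 h⁻¹
Fraction remaining after one interval: r = e^(−kτ) = e^(−0.06539 × 6.57) = 0.6508
Before dose 5, 4 doses have been given (aged 1τ, 2τ, 3τ, 4τ).
C_trough = C₀ × (r + r² + … + r^4) = C₀ × r(1−r^4)/(1−r)
        = 23.56 × 0.6508 × (1 − 0.1794) / (1 − 0.6508) = 36.03 mg/L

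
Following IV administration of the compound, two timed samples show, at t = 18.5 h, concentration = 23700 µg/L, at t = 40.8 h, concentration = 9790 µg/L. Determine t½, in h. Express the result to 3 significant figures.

k = ln(C₁/C₂) / (t₂ − t₁) = ln(23700/9790) / (40.8 − 18.5)
  = 0.8841 / 22.30 = 0.03965 h⁻¹
t½ = ln2 / k = 0.693147 / 0.03965 = 17.48 h

17.5 h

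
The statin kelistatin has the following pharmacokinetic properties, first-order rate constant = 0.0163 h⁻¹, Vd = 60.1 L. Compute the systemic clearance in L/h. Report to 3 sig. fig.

CL = k × Vd = 0.0163 × 60.1 = 0.9796 L/h

0.980 L/h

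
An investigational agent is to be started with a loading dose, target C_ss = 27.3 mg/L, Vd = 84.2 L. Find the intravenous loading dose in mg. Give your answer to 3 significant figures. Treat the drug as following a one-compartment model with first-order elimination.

2300 mg

LD = Css × Vd = 27.3 × 84.2 = 2299 mg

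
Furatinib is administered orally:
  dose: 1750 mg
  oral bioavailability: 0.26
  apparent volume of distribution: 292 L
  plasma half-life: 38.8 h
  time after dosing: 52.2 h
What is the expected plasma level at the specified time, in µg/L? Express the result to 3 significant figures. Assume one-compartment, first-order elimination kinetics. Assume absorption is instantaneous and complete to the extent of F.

Amount reaching circulation = F × Dose = 0.26 × 1750 = 455.0 mg
C₀ = F·Dose / Vd = 455.0 / 292 = 1.558 mg/L
k = ln2 / t½ = 0.693147 / 38.8 = 0.01786 h⁻¹
C = C₀ · e^(−k·t) = 1.558 × e^(−0.01786 × 52.2)
  = 1.558 × 0.3937 = 0.6134 mg/L
Convert: 0.6134 mg/L × 1000 = 613.4 µg/L

613 µg/L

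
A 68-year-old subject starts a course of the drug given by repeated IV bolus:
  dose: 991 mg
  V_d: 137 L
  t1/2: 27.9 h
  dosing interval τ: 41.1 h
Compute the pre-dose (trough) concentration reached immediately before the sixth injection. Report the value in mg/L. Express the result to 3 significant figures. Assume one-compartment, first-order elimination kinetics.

C₀ per dose = Dose / Vd = 991 / 137 = 7.234 mg/L
k = ln2 / t½ = 0.693147 / 27.9 = 0.02484 h⁻¹
Fraction remaining after one interval: r = e^(−kτ) = e^(−0.02484 × 41.1) = 0.3603
Before dose 6, 5 doses have been given (aged 1τ, 2τ, 3τ, 4τ, 5τ).
C_trough = C₀ × (r + r² + … + r^5) = C₀ × r(1−r^5)/(1−r)
        = 7.234 × 0.3603 × (1 − 0.006072) / (1 − 0.3603) = 4.050 mg/L

4.05 mg/L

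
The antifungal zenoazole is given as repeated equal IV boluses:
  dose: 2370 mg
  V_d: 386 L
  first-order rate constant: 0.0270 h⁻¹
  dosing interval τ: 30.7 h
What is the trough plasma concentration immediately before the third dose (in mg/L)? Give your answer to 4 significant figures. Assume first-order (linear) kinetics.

C₀ per dose = Dose / Vd = 2370 / 386 = 6.140 mg/L
Fraction remaining after one interval: r = e^(−kτ) = e^(−0.02700 × 30.7) = 0.4365
Before dose 3, 2 doses have been given (aged 1τ, 2τ).
C_trough = C₀ × (r + r²) = 6.140 × (0.4365 + 0.1905) = 3.850 mg/L

3.850 mg/L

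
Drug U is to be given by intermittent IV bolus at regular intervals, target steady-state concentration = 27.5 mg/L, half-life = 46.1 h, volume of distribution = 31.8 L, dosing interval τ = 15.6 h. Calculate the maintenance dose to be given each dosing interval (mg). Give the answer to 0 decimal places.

k = ln2 / t½ = 0.693147 / 46.1 = 0.01504 h⁻¹
CL = k × Vd = 0.01504 × 31.8 = 0.4783 L/h
At steady state, Dose/τ = Css × CL.
Dose = Css × CL × τ = 27.5 × 0.4783 × 15.6 = 205.2 mg

205 mg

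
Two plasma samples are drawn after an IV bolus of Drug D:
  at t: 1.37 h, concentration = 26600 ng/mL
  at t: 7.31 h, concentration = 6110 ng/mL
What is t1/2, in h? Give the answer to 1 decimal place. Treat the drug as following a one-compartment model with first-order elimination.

2.8 h

k = ln(C₁/C₂) / (t₂ − t₁) = ln(26600/6110) / (7.31 − 1.37)
  = 1.471 / 5.940 = 0.2476 h⁻¹
t½ = ln2 / k = 0.693147 / 0.2476 = 2.799 h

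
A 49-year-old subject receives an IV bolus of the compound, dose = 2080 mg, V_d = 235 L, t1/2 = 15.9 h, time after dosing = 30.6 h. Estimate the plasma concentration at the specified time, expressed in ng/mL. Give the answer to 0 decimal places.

2332 ng/mL

C₀ = Dose / Vd = 2080 / 235 = 8.851 mg/L
k = ln2 / t½ = 0.693147 / 15.9 = 0.04359 h⁻¹
C = C₀ · e^(−k·t) = 8.851 × e^(−0.04359 × 30.6)
  = 8.851 × 0.2635 = 2.332 mg/L
Convert: 2.332 mg/L × 1000 = 2332 ng/mL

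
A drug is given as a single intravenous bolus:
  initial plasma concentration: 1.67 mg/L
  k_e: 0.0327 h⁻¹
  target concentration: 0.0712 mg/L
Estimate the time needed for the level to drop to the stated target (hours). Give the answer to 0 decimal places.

t = ln(C₀ / C) / k = ln(1.670 / 0.0712) / 0.03270
  = ln(23.46) / 0.03270 = 3.155 / 0.03270 = 96.48 h

96 h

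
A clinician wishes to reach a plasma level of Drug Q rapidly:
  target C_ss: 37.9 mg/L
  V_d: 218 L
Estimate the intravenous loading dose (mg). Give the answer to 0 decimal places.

8262 mg

LD = Css × Vd = 37.9 × 218 = 8262 mg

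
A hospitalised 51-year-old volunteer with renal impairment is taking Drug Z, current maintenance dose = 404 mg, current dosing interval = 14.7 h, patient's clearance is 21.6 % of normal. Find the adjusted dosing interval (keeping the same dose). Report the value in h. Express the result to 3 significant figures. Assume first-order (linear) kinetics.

68.1 h

To keep the same average steady-state level, dosing rate must scale with clearance.
CL ratio = 21.6 / 100 = 0.2160
New interval (same dose) = 14.7 / 0.2160 = 68.06 h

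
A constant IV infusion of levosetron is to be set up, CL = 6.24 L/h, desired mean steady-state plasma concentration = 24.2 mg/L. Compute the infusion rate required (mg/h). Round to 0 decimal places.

151 mg/h

At steady state, infusion rate R₀ = Css × CL = 24.2 × 6.240 = 151.0 mg/h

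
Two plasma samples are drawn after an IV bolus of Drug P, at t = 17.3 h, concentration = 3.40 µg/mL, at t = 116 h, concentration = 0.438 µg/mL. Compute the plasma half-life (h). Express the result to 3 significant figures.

k = ln(C₁/C₂) / (t₂ − t₁) = ln(3.40/0.438) / (116 − 17.3)
  = 2.049 / 98.70 = 0.02076 h⁻¹
t½ = ln2 / k = 0.693147 / 0.02076 = 33.39 h

33.4 h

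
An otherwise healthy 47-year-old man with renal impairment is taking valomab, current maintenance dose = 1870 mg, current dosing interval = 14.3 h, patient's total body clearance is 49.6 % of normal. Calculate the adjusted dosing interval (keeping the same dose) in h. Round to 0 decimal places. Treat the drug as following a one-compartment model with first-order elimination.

29 h

To keep the same average steady-state level, dosing rate must scale with clearance.
CL ratio = 49.6 / 100 = 0.4960
New interval (same dose) = 14.3 / 0.4960 = 28.83 h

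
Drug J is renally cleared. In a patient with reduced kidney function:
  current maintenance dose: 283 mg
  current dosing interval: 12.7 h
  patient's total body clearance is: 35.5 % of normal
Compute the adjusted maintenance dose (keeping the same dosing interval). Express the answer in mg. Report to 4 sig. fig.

100.5 mg

To keep the same average steady-state level, dosing rate must scale with clearance.
CL ratio = 35.5 / 100 = 0.3550
New dose (same interval) = 283 × 0.3550 = 100.5 mg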